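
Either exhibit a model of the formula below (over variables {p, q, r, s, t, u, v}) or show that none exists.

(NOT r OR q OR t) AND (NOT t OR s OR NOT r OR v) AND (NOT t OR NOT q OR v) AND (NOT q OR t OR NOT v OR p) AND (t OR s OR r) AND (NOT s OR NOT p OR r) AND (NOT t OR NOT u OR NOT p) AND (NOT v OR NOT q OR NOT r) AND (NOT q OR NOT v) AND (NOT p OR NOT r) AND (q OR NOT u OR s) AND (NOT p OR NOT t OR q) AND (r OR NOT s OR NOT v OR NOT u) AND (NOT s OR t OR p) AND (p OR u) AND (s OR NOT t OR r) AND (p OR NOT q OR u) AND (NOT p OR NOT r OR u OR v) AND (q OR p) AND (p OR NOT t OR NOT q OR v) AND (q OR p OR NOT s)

Try q = true.
Unit clause (NOT v) forces v = false.
Unit clause (NOT t) forces t = false.
Try s = false.
Unit clause (r) forces r = true.
Unit clause (NOT p) forces p = false.
Unit clause (u) forces u = true.
Every clause now holds.

p=false,  q=true,  r=true,  s=false,  t=false,  u=true,  v=false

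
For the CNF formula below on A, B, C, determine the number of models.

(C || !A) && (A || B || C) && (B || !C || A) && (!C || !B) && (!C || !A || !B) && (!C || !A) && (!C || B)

1

There are 2^3 = 8 truth assignments over (A, B, C).
Check each against the 7 clauses (columns in the order A, B, C):
  F F F  ✗ fails (A || B || C)
  F F T  ✗ fails (B || !C || A)
  F T F  ✓ satisfies all
  F T T  ✗ fails (!C || !B)
  T F F  ✗ fails (C || !A)
  T F T  ✗ fails (!C || !A)
  T T F  ✗ fails (C || !A)
  T T T  ✗ fails (!C || !B)
1 of the 8 rows is a model.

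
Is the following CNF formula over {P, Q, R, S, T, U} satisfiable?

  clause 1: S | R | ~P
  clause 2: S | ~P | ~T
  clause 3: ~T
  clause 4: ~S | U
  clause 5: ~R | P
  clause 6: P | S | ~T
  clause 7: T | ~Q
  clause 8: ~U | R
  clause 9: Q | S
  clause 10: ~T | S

Yes, satisfiable

The clause (~T) is unit, so T = 0.
The clause (~Q) is unit, so Q = 0.
The clause (S) is unit, so S = 1.
The clause (U) is unit, so U = 1.
The clause (R) is unit, so R = 1.
The clause (P) is unit, so P = 1.
This assignment satisfies each clause.
A satisfying assignment: P: 1, Q: 0, R: 1, S: 1, T: 0, U: 1.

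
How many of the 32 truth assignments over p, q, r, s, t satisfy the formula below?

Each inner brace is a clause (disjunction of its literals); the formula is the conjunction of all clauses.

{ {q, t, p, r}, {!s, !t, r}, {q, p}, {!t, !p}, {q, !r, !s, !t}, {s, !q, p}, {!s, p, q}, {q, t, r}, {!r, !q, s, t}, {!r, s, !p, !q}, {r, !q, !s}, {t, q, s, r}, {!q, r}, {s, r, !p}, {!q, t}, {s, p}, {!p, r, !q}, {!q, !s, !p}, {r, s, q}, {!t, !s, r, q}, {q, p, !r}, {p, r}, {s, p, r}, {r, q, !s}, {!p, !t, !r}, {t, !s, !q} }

3

There are 2^5 = 32 truth assignments over (p, q, r, s, t).
Split on s. With s = true, the clauses containing s are satisfied and !s drops from the rest; 2 of the 2^4 = 16 assignments to the other variables satisfy what remains.
With s = false, by the same count on the reduced clause set, 1 assignment works.
Total: 2 + 1 = 3.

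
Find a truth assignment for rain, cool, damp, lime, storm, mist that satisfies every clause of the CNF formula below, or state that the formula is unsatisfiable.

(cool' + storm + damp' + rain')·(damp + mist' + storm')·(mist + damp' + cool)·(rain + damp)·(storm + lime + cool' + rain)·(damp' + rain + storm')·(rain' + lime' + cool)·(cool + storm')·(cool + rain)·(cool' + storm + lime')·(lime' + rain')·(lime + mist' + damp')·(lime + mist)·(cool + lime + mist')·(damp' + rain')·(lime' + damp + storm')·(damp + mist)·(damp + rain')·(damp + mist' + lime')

Suppose rain = 1.
(lime') alone gives lime = 0.
(mist) alone gives mist = 1.
(damp') alone gives damp = 0.
That conflicts with the unit clause (damp).
That branch fails; take rain = 0 instead.
(damp) alone gives damp = 1.
(storm') alone gives storm = 0.
(cool) alone gives cool = 1.
(lime) alone gives lime = 1.
That conflicts with the unit clause (lime').
Neither rain = 1 nor rain = 0 works.

UNSATISFIABLE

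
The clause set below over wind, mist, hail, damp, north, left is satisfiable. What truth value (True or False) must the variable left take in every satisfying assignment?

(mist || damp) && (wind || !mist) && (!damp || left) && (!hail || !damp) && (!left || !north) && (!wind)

True

Suppose left = false.
Unit clause (!damp) forces damp = false.
Unit clause (mist) forces mist = true.
Unit clause (wind) forces wind = true.
Now (!wind) is unsatisfied and unit — conflict.
So every satisfying assignment has left = True.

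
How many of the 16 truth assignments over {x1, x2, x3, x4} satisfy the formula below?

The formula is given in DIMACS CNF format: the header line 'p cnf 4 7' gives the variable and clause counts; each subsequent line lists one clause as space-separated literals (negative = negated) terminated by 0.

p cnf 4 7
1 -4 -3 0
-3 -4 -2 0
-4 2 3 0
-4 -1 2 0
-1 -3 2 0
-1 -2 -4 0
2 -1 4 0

There are 2^4 = 16 truth assignments over (x1, x2, x3, x4).
Split on x1. With x1 = True, the clauses containing x1 are satisfied and ¬x1 drops from the rest; 2 of the 2^3 = 8 assignments to the other variables satisfy what remains.
With x1 = False, by the same count on the reduced clause set, 5 assignments work.
Total: 2 + 5 = 7.

7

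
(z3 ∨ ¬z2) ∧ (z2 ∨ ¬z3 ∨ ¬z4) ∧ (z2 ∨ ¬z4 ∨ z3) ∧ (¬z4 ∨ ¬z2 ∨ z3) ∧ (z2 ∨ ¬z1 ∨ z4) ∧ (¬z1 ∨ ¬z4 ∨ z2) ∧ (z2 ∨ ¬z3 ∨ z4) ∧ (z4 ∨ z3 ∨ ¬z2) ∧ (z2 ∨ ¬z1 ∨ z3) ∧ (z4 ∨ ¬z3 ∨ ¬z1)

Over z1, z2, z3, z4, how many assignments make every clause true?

4

There are 2^4 = 16 truth assignments over (z1, z2, z3, z4).
Split on z4. With z4 = True, the clauses containing z4 are satisfied and ¬z4 drops from the rest; 2 of the 2^3 = 8 assignments to the other variables satisfy what remains.
With z4 = False, by the same count on the reduced clause set, 2 assignments work.
Total: 2 + 2 = 4.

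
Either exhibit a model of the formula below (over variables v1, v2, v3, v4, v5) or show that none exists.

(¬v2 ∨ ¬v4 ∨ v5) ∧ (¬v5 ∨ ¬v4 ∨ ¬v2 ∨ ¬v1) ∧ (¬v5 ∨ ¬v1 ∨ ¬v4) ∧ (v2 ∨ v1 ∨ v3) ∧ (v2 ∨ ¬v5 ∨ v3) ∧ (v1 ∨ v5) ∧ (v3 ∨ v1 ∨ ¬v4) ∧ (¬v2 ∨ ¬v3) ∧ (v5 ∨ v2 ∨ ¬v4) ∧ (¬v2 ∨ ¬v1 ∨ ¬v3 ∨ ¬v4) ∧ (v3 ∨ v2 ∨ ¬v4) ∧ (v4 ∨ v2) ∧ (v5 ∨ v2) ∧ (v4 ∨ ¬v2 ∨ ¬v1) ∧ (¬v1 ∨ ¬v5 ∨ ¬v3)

v1: False,  v2: True,  v3: False,  v4: False,  v5: True

Case v1 = False:
The clause (v5) is unit, so v5 = True.
Case v2 = True:
The clause (¬v3) is unit, so v3 = False.
The clause (¬v4) is unit, so v4 = False.
This assignment satisfies each clause.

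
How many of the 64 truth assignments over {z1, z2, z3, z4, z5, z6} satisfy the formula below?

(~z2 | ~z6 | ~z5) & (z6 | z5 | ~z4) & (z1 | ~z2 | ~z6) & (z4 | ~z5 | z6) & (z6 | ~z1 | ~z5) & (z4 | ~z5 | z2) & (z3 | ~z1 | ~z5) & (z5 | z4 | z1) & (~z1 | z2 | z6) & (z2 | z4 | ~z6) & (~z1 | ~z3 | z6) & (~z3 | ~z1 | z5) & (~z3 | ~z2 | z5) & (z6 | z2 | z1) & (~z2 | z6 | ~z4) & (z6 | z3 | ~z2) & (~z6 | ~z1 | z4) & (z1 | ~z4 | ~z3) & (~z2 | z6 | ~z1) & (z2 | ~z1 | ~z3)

4

There are 2^6 = 64 truth assignments over (z1, z2, z3, z4, z5, z6).
Split on z1. With z1 = 1, the clauses containing z1 are satisfied and ~z1 drops from the rest; 2 of the 2^5 = 32 assignments to the other variables satisfy what remains.
With z1 = 0, by the same count on the reduced clause set, 2 assignments work.
(One model: z1=F, z2=F, z3=F, z4=T, z5=F, z6=T.)
Total: 2 + 2 = 4.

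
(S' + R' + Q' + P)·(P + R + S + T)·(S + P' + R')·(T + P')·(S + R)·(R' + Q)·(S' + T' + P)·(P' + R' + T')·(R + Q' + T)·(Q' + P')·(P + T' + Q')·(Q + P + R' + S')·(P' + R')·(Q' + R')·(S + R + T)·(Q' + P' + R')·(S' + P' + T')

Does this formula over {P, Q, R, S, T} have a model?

Branch on T: set T = 0.
Unit clause (P') forces P = 0.
Branch on R: set R = 0.
Unit clause (S) forces S = 1.
Unit clause (Q') forces Q = 0.
Every clause now holds.
A satisfying assignment: P: 0, Q: 0, R: 0, S: 1, T: 0.

Yes, satisfiable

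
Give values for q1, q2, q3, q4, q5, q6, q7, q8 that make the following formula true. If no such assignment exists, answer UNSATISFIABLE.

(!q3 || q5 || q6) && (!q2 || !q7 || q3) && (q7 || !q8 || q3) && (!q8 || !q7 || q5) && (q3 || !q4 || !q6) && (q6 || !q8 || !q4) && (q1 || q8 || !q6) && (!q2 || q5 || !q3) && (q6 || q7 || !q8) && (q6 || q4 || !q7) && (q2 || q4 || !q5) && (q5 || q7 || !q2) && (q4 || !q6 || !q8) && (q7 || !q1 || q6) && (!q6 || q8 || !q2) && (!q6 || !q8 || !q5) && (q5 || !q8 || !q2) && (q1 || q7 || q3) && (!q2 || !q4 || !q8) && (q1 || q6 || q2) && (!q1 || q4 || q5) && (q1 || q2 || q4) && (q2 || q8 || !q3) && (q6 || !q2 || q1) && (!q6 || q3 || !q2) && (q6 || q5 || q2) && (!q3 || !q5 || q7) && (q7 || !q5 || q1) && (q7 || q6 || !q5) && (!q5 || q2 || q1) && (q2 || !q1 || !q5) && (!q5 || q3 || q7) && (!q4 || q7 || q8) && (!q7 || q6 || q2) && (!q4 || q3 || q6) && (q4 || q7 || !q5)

Branch on q3: set q3 = true.
Branch on q5: set q5 = false.
The clause (q6) is unit, so q6 = true.
The clause (!q2) is unit, so q2 = false.
The clause (q8) is unit, so q8 = true.
The clause (!q7) is unit, so q7 = false.
The clause (q4) is unit, so q4 = true.
Every clause is now satisfied; q1 is unconstrained.

q1 ↦ true, q2 ↦ false, q3 ↦ true, q4 ↦ true, q5 ↦ false, q6 ↦ true, q7 ↦ false, q8 ↦ true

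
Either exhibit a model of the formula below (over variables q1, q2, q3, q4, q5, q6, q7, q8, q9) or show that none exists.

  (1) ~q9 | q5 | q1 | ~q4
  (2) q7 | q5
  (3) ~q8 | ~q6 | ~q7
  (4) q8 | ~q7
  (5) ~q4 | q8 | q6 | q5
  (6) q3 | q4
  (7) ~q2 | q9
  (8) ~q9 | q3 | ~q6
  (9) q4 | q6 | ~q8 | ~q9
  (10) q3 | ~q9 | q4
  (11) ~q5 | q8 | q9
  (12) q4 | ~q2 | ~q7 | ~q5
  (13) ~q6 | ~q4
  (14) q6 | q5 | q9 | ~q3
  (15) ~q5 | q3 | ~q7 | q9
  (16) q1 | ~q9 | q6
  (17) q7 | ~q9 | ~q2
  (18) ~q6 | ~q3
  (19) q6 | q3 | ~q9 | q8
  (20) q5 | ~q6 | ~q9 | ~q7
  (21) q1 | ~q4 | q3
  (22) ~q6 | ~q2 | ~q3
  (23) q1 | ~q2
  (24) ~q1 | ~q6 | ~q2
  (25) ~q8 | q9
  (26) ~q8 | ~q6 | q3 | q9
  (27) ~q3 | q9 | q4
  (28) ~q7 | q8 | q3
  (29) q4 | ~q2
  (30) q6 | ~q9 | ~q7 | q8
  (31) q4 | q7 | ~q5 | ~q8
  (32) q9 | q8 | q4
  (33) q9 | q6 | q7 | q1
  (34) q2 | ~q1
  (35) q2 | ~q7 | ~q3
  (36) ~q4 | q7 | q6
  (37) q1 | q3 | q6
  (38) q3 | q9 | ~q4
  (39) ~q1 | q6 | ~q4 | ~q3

q1 ↦ 1, q2 ↦ 1, q3 ↦ 0, q4 ↦ 1, q5 ↦ 1, q6 ↦ 0, q7 ↦ 1, q8 ↦ 1, q9 ↦ 1

Suppose q7 = 1.
(q8) alone gives q8 = 1.
(~q6) alone gives q6 = 0.
(q9) alone gives q9 = 1.
(q4) alone gives q4 = 1.
(q1) alone gives q1 = 1.
(q2) alone gives q2 = 1.
(~q3) alone gives q3 = 0.
No clause remains; q5 is free.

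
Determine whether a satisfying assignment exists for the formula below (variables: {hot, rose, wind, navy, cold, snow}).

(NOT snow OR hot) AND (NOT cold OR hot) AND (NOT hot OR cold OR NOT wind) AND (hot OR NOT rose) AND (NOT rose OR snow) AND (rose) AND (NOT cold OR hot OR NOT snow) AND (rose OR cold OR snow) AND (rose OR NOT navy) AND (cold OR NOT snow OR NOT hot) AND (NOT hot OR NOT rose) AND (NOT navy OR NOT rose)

The clause (rose) is unit, so rose = true.
The clause (hot) is unit, so hot = true.
But (NOT hot) is also a unit clause — contradiction.
No assignment satisfies every clause.

No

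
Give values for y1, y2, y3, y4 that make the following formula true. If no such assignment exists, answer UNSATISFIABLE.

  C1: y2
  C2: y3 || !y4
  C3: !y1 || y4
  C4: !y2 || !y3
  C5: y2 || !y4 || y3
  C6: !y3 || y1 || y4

The clause (y2) is unit, so y2 = true.
The clause (!y3) is unit, so y3 = false.
The clause (!y4) is unit, so y4 = false.
The clause (!y1) is unit, so y1 = false.
Every clause now holds.

y1: false, y2: true, y3: false, y4: false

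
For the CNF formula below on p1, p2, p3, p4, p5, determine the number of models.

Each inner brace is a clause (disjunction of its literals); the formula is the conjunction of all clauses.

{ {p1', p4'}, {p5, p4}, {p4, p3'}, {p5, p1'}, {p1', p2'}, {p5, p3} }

There are 2^5 = 32 truth assignments over (p1, p2, p3, p4, p5).
Split on p1. With p1 = 1, the clauses containing p1 are satisfied and p1' drops from the rest; 1 of the 2^4 = 16 assignments to the other variables satisfy what remains.
With p1 = 0, by the same count on the reduced clause set, 8 assignments work.
(One model: p1=F, p2=F, p3=F, p4=F, p5=T.)
Total: 1 + 8 = 9.

9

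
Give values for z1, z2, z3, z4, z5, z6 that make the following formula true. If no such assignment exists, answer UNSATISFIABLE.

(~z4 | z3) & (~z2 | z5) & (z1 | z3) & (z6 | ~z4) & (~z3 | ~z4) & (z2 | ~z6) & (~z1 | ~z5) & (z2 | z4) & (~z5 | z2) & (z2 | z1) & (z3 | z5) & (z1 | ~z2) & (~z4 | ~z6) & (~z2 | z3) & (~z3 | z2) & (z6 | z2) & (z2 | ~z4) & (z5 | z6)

Try z4 = 0.
From the singleton clause (z2), z2 = 1.
From the singleton clause (z5), z5 = 1.
From the singleton clause (~z1), z1 = 0.
That conflicts with the unit clause (z1).
Backtrack on z4: now try z4 = 1.
From the singleton clause (z3), z3 = 1.
That conflicts with the unit clause (~z3).
Both values of z4 lead to a conflict.

UNSATISFIABLE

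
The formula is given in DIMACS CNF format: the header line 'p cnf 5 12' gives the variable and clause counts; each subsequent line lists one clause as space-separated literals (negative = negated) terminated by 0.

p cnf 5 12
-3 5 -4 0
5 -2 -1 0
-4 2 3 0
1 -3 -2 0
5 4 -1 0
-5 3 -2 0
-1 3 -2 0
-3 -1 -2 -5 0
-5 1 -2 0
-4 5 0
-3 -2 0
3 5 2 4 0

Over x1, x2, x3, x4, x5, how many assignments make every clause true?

8

There are 2^5 = 32 truth assignments over (x1, x2, x3, x4, x5).
Split on x3. With x3 = True, the clauses containing x3 are satisfied and ¬x3 drops from the rest; 5 of the 2^4 = 16 assignments to the other variables satisfy what remains.
With x3 = False, by the same count on the reduced clause set, 3 assignments work.
(One model: x1=F, x2=F, x3=F, x4=F, x5=T.)
Total: 5 + 3 = 8.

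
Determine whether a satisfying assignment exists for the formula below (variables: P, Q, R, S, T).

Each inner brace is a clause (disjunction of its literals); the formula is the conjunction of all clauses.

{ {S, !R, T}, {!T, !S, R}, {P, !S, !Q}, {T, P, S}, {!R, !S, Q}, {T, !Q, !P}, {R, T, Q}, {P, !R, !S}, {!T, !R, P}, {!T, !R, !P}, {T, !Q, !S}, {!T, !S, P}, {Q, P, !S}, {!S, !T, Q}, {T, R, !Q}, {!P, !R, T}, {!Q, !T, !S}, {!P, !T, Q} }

Suppose S = false.
Suppose R = false.
Suppose T = true.
Suppose P = false.
All clauses hold; Q can take either value.
A satisfying assignment: P: false,  Q: true,  R: false,  S: false,  T: true.

Satisfiable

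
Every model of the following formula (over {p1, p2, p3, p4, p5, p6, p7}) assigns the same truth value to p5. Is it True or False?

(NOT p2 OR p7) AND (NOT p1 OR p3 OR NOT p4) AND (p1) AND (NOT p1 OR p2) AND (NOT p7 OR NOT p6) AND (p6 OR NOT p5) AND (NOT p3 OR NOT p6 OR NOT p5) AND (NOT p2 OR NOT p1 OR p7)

Suppose p5 = true.
(p1) alone gives p1 = true.
(p2) alone gives p2 = true.
(p7) alone gives p7 = true.
(NOT p6) alone gives p6 = false.
Now (p6) is unsatisfied and unit — conflict.
So every satisfying assignment has p5 = False.

False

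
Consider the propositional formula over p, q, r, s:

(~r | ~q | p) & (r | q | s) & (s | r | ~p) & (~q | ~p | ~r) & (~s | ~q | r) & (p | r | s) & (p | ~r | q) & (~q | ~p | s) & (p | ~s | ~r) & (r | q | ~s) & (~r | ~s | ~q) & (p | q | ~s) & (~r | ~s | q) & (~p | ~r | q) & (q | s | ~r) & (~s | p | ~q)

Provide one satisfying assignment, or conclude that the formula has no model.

UNSATISFIABLE

Suppose r = 0.
Suppose q = 1.
Unit clause (~s) forces s = 0.
Unit clause (~p) forces p = 0.
That conflicts with the unit clause (p).
Backtrack on q: now try q = 0.
Unit clause (s) forces s = 1.
That conflicts with the unit clause (~s).
Both values of q lead to a conflict.
Backtrack on r: now try r = 1.
Suppose q = 0.
Unit clause (p) forces p = 1.
That conflicts with the unit clause (~p).
Backtrack on q: now try q = 1.
Unit clause (p) forces p = 1.
That conflicts with the unit clause (~p).
Both values of q lead to a conflict.
Both values of r lead to a conflict.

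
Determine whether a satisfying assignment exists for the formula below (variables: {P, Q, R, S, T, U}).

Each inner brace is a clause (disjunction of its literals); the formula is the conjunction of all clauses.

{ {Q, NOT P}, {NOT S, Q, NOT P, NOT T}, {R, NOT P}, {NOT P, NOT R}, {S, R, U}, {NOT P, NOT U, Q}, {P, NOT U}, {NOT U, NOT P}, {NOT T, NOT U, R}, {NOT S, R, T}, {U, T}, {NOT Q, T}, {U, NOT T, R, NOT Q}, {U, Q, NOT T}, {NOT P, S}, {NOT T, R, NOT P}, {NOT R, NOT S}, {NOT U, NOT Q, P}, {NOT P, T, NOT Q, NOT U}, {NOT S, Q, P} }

Satisfiable

Try Q = true.
From the singleton clause (T), T = true.
Try R = true.
From the singleton clause (NOT P), P = false.
From the singleton clause (NOT U), U = false.
From the singleton clause (NOT S), S = false.
Every clause now holds.
A satisfying assignment: P ↦ false, Q ↦ true, R ↦ true, S ↦ false, T ↦ true, U ↦ false.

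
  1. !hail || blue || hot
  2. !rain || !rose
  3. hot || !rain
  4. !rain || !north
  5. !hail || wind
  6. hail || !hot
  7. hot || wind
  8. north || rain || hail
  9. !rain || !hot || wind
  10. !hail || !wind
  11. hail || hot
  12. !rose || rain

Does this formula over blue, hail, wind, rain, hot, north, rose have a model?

Case rain = false:
From the singleton clause (!rose), rose = false.
Case hail = false:
From the singleton clause (!hot), hot = false.
Now (hot) is unsatisfied and unit — conflict.
Backtrack on hail: now try hail = true.
From the singleton clause (wind), wind = true.
Now (!wind) is unsatisfied and unit — conflict.
Either choice for hail ends in contradiction.
Backtrack on rain: now try rain = true.
From the singleton clause (!rose), rose = false.
From the singleton clause (hot), hot = true.
From the singleton clause (!north), north = false.
From the singleton clause (hail), hail = true.
From the singleton clause (wind), wind = true.
Now (!wind) is unsatisfied and unit — conflict.
Either choice for rain ends in contradiction.
No assignment satisfies every clause.

Unsatisfiable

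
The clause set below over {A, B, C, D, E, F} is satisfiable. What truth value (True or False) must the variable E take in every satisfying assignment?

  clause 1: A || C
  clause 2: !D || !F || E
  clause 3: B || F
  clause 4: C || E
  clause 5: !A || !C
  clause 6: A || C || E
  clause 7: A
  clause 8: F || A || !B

Suppose E = false.
(C) alone gives C = true.
(!A) alone gives A = false.
But (A) is also a unit clause — contradiction.
So every satisfying assignment has E = True.

True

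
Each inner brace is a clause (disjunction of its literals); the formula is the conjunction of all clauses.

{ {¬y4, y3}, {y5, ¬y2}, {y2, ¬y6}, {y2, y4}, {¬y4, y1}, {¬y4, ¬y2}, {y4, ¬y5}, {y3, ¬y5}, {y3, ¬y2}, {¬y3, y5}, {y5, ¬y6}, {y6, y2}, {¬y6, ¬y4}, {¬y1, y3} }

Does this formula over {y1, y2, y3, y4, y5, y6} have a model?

No

Suppose y4 = False.
From the singleton clause (y2), y2 = True.
From the singleton clause (y5), y5 = True.
That conflicts with the unit clause (¬y5).
Undo y4 and try y4 = True.
From the singleton clause (y3), y3 = True.
From the singleton clause (y1), y1 = True.
From the singleton clause (¬y2), y2 = False.
From the singleton clause (¬y6), y6 = False.
That conflicts with the unit clause (y6).
Either choice for y4 ends in contradiction.
No assignment satisfies every clause.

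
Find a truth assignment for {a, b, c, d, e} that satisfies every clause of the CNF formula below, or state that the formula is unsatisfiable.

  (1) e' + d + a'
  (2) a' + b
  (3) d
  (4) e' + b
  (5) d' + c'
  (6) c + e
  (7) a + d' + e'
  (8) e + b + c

The clause (d) is unit, so d = 1.
The clause (c') is unit, so c = 0.
The clause (e) is unit, so e = 1.
The clause (b) is unit, so b = 1.
The clause (a) is unit, so a = 1.
This assignment satisfies each clause.

a=1; b=1; c=0; d=1; e=1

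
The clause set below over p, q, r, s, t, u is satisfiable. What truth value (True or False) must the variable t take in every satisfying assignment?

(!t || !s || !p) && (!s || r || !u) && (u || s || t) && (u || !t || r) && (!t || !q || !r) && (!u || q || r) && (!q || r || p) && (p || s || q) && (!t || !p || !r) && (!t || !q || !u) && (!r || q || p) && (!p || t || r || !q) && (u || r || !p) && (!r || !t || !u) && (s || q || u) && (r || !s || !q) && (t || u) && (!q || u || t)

False

Suppose t = true.
Suppose s = false.
Suppose u = true.
The clause (!q) is unit, so q = false.
The clause (r) is unit, so r = true.
That conflicts with the unit clause (!r).
Undo u and try u = false.
The clause (r) is unit, so r = true.
The clause (!q) is unit, so q = false.
That conflicts with the unit clause (q).
Either choice for u ends in contradiction.
Undo s and try s = true.
The clause (!p) is unit, so p = false.
Suppose r = true.
The clause (!q) is unit, so q = false.
That conflicts with the unit clause (q).
Undo r and try r = false.
The clause (!u) is unit, so u = false.
That conflicts with the unit clause (u).
Either choice for r ends in contradiction.
Either choice for s ends in contradiction.
So every satisfying assignment has t = False.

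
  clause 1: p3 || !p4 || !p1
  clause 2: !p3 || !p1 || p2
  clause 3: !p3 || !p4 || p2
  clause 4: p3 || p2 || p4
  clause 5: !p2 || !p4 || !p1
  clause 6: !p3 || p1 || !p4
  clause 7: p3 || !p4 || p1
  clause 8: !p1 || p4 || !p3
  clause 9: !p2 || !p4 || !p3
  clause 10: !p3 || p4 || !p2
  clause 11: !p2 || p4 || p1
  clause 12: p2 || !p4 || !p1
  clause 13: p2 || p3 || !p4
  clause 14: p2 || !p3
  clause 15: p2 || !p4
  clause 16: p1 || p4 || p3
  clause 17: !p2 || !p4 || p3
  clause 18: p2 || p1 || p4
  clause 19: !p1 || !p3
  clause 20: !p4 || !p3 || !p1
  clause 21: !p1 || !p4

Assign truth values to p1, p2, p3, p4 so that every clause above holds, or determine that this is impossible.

p1: true,  p2: true,  p3: false,  p4: false

Suppose p2 = true.
Suppose p4 = false.
Unit clause (!p3) forces p3 = false.
Unit clause (p1) forces p1 = true.
Every clause now holds.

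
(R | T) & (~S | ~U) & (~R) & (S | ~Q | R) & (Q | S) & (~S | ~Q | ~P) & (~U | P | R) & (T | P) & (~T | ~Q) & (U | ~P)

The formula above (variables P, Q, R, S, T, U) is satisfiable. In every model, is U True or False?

False

Suppose U = 1.
From the singleton clause (~S), S = 0.
From the singleton clause (~R), R = 0.
From the singleton clause (T), T = 1.
From the singleton clause (~Q), Q = 0.
Now (Q) is unsatisfied and unit — conflict.
So every satisfying assignment has U = False.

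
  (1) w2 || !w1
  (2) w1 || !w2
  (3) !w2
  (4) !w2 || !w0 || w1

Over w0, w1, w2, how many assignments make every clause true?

2

There are 2^3 = 8 truth assignments over (w0, w1, w2).
Check each against the 4 clauses (columns in the order w0, w1, w2):
  F F F  ✓ satisfies all
  F F T  ✗ fails (w1 || !w2)
  F T F  ✗ fails (w2 || !w1)
  F T T  ✗ fails (!w2)
  T F F  ✓ satisfies all
  T F T  ✗ fails (w1 || !w2)
  T T F  ✗ fails (w2 || !w1)
  T T T  ✗ fails (!w2)
2 of the 8 rows are models.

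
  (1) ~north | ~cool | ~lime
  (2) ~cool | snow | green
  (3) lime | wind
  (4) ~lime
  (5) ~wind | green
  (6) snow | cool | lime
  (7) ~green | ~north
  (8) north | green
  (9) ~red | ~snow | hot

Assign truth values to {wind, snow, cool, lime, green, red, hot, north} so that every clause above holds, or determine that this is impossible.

(~lime) alone gives lime = 0.
(wind) alone gives wind = 1.
(green) alone gives green = 1.
(~north) alone gives north = 0.
Case snow = 1:
Case red = 0:
No clause remains; cool, hot are free.

wind: 1; snow: 1; cool: 0; lime: 0; green: 1; red: 0; hot: 0; north: 0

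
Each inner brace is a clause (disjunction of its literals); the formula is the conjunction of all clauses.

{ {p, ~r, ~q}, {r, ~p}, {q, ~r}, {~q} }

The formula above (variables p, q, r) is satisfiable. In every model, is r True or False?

Suppose r = 1.
Unit clause (q) forces q = 1.
But (~q) is also a unit clause — contradiction.
So every satisfying assignment has r = False.

False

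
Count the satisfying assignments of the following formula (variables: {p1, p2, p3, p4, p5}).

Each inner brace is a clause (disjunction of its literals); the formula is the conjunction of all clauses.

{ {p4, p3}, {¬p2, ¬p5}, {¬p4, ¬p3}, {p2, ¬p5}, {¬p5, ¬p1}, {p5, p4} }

There are 2^5 = 32 truth assignments over (p1, p2, p3, p4, p5).
Split on p3. With p3 = True, the clauses containing p3 are satisfied and ¬p3 drops from the rest; 0 of the 2^4 = 16 assignments to the other variables satisfy what remains.
With p3 = False, by the same count on the reduced clause set, 4 assignments work.
Total: 0 + 4 = 4.

4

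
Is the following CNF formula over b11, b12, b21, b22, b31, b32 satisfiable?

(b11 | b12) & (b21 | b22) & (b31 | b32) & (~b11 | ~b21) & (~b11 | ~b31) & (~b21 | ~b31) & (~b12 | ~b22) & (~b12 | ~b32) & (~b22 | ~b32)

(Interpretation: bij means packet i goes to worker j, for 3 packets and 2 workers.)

No

Suppose b11 = 1.
Unit clause (~b21) forces b21 = 0.
Unit clause (b22) forces b22 = 1.
Unit clause (~b31) forces b31 = 0.
Unit clause (b32) forces b32 = 1.
Now (~b32) is unsatisfied and unit — conflict.
Backtrack on b11: now try b11 = 0.
Unit clause (b12) forces b12 = 1.
Unit clause (~b22) forces b22 = 0.
Unit clause (b21) forces b21 = 1.
Unit clause (~b31) forces b31 = 0.
Unit clause (b32) forces b32 = 1.
Now (~b32) is unsatisfied and unit — conflict.
Either choice for b11 ends in contradiction.
No assignment satisfies every clause.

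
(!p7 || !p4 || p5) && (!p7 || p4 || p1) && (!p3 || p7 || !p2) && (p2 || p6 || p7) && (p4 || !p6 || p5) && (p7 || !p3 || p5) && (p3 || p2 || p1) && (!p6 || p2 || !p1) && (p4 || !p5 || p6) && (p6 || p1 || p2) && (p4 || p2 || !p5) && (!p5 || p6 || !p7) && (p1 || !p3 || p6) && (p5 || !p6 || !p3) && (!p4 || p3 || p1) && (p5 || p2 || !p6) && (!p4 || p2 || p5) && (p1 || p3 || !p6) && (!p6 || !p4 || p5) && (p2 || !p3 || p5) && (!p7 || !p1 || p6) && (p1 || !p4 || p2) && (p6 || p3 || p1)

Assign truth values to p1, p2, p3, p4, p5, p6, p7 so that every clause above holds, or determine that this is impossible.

Try p7 = false.
Try p3 = false.
Try p2 = true.
Try p4 = true.
The clause (p1) is unit, so p1 = true.
Try p6 = false.
All clauses hold; p5 can take either value.

p1 ↦ true; p2 ↦ true; p3 ↦ false; p4 ↦ true; p5 ↦ false; p6 ↦ false; p7 ↦ false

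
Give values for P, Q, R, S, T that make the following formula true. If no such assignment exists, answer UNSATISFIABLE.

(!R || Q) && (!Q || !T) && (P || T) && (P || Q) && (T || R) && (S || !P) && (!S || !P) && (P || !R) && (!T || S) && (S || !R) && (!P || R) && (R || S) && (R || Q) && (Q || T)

UNSATISFIABLE

Branch on R: set R = false.
(T) alone gives T = true.
(!Q) alone gives Q = false.
Now (Q) is unsatisfied and unit — conflict.
So R must be the other value — set R = true.
(Q) alone gives Q = true.
(!T) alone gives T = false.
(P) alone gives P = true.
(S) alone gives S = true.
Now (!S) is unsatisfied and unit — conflict.
Either choice for R ends in contradiction.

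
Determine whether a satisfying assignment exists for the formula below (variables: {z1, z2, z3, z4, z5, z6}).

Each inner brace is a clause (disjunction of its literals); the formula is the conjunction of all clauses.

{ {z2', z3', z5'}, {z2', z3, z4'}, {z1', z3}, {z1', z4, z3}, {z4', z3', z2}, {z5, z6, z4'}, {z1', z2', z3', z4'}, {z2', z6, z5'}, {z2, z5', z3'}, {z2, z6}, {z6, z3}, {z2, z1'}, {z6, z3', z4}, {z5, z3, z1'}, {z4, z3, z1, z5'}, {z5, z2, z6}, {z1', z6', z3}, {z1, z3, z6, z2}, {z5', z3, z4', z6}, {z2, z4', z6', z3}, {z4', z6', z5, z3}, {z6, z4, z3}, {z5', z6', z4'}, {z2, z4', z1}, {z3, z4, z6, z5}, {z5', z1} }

Case z1 = 0:
The clause (z5') is unit, so z5 = 0.
Case z6 = 1:
Case z4 = 1:
The clause (z3) is unit, so z3 = 1.
The clause (z2) is unit, so z2 = 1.
All clauses are satisfied.
A satisfying assignment: z1: 0; z2: 1; z3: 1; z4: 1; z5: 0; z6: 1.

Yes, satisfiable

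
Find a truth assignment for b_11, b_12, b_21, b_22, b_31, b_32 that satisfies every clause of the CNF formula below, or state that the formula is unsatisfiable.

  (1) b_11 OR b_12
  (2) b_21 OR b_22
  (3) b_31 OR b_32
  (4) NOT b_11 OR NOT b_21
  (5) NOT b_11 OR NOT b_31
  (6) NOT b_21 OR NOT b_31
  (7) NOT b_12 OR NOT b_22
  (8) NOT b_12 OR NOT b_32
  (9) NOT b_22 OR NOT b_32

Branch on b_11: set b_11 = true.
The clause (NOT b_21) is unit, so b_21 = false.
The clause (b_22) is unit, so b_22 = true.
The clause (NOT b_31) is unit, so b_31 = false.
The clause (b_32) is unit, so b_32 = true.
Now (NOT b_32) is unsatisfied and unit — conflict.
So b_11 must be the other value — set b_11 = false.
The clause (b_12) is unit, so b_12 = true.
The clause (NOT b_22) is unit, so b_22 = false.
The clause (b_21) is unit, so b_21 = true.
The clause (NOT b_31) is unit, so b_31 = false.
The clause (b_32) is unit, so b_32 = true.
Now (NOT b_32) is unsatisfied and unit — conflict.
Neither b_11 = true nor b_11 = false works.

UNSATISFIABLE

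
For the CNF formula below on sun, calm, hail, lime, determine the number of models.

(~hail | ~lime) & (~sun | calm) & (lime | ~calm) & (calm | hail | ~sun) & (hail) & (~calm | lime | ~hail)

1

There are 2^4 = 16 truth assignments over (sun, calm, hail, lime).
Check each against the 6 clauses (columns in the order sun, calm, hail, lime):
  F F F F  ✗ fails (hail)
  F F F T  ✗ fails (hail)
  F F T F  ✓ satisfies all
  F F T T  ✗ fails (~hail | ~lime)
  F T F F  ✗ fails (lime | ~calm)
  F T F T  ✗ fails (hail)
  F T T F  ✗ fails (lime | ~calm)
  F T T T  ✗ fails (~hail | ~lime)
  T F F F  ✗ fails (~sun | calm)
  T F F T  ✗ fails (~sun | calm)
  T F T F  ✗ fails (~sun | calm)
  T F T T  ✗ fails (~hail | ~lime)
  T T F F  ✗ fails (lime | ~calm)
  T T F T  ✗ fails (hail)
  T T T F  ✗ fails (lime | ~calm)
  T T T T  ✗ fails (~hail | ~lime)
1 of the 16 rows is a model.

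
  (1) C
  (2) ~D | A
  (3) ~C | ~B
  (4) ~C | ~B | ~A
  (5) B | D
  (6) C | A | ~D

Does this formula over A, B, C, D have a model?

Yes, satisfiable

The clause (C) is unit, so C = 1.
The clause (~B) is unit, so B = 0.
The clause (D) is unit, so D = 1.
The clause (A) is unit, so A = 1.
All clauses are satisfied.
A satisfying assignment: A ↦ 1,  B ↦ 0,  C ↦ 1,  D ↦ 1.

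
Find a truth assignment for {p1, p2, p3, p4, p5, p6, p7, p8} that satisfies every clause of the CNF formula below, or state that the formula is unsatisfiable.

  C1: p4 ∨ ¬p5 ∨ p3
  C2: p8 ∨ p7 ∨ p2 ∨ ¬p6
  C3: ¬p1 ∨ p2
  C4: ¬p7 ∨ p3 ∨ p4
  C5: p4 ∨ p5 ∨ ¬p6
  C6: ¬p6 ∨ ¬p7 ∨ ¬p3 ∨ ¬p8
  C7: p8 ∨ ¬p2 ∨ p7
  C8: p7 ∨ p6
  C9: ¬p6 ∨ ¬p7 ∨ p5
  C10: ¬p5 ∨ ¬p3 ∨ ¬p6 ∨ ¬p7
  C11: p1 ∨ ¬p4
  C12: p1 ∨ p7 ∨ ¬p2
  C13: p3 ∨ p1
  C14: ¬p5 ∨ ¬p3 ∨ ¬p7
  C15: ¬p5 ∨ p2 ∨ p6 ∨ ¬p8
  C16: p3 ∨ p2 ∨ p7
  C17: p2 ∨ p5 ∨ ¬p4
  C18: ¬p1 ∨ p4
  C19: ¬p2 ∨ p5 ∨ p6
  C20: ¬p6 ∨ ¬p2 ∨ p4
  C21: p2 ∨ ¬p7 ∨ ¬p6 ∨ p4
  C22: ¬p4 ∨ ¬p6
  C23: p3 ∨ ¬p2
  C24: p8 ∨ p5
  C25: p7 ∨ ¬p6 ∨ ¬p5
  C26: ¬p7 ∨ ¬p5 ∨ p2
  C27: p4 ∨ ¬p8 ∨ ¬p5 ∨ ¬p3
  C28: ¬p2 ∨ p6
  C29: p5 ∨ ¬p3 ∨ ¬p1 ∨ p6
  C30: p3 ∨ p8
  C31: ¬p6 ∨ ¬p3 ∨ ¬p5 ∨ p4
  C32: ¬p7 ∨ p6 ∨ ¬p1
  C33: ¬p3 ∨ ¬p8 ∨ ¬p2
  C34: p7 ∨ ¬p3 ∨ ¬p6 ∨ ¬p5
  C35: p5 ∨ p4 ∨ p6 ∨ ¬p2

Branch on p1: set p1 = False.
(¬p4) alone gives p4 = False.
(p3) alone gives p3 = True.
Branch on p5: set p5 = False.
(¬p6) alone gives p6 = False.
(p7) alone gives p7 = True.
(¬p2) alone gives p2 = False.
(p8) alone gives p8 = True.
This assignment satisfies each clause.

p1=False,  p2=False,  p3=True,  p4=False,  p5=False,  p6=False,  p7=True,  p8=True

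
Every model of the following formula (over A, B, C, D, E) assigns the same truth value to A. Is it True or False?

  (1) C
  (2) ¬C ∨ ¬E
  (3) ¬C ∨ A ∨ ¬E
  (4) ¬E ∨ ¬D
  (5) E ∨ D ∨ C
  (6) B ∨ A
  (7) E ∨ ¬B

True

Suppose A = False.
The clause (C) is unit, so C = True.
The clause (¬E) is unit, so E = False.
The clause (B) is unit, so B = True.
Now (¬B) is unsatisfied and unit — conflict.
So every satisfying assignment has A = True.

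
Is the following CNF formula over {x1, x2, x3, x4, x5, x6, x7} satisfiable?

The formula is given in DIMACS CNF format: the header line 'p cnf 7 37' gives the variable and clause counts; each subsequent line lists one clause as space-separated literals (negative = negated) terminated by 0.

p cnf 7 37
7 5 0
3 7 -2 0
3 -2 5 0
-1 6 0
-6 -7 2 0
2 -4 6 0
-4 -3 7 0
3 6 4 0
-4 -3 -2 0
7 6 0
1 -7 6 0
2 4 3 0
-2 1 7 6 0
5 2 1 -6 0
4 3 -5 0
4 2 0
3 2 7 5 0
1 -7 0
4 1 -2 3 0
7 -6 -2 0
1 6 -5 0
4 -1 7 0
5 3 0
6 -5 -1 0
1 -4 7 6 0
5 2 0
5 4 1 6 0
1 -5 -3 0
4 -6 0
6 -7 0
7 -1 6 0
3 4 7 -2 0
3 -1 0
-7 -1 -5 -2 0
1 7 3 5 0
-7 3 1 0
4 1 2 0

Case x7 = False:
(x5) alone gives x5 = True.
(x6) alone gives x6 = True.
(¬x2) alone gives x2 = False.
(x4) alone gives x4 = True.
(¬x3) alone gives x3 = False.
(¬x1) alone gives x1 = False.
Every clause now holds.
A satisfying assignment: x1 ↦ False,  x2 ↦ False,  x3 ↦ False,  x4 ↦ True,  x5 ↦ True,  x6 ↦ True,  x7 ↦ False.

Yes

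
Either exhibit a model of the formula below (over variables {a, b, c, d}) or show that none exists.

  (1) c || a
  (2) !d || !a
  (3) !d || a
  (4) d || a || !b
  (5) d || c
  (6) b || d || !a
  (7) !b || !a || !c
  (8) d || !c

Suppose c = true.
Unit clause (d) forces d = true.
Unit clause (!a) forces a = false.
That conflicts with the unit clause (a).
Backtrack on c: now try c = false.
Unit clause (a) forces a = true.
Unit clause (!d) forces d = false.
That conflicts with the unit clause (d).
Either choice for c ends in contradiction.

UNSATISFIABLE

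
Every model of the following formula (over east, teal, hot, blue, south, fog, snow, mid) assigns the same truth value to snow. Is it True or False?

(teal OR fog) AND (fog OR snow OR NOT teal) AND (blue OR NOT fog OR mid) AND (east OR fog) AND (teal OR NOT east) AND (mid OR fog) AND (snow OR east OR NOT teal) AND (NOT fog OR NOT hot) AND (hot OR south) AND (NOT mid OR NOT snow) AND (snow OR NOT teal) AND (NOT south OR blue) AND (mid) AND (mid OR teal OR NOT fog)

Suppose snow = true.
From the singleton clause (NOT mid), mid = false.
Now (mid) is unsatisfied and unit — conflict.
So every satisfying assignment has snow = False.

False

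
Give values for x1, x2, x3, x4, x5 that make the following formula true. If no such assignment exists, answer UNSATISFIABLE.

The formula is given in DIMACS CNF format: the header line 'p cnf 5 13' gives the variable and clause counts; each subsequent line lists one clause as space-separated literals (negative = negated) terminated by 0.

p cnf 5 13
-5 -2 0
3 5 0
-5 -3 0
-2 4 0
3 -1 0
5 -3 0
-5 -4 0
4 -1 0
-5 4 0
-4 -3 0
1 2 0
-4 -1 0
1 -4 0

Branch on x5: set x5 = False.
Unit clause (x3) forces x3 = True.
But (¬x3) is also a unit clause — contradiction.
So x5 must be the other value — set x5 = True.
Unit clause (¬x2) forces x2 = False.
Unit clause (¬x3) forces x3 = False.
Unit clause (¬x1) forces x1 = False.
But (x1) is also a unit clause — contradiction.
Both values of x5 lead to a conflict.

UNSATISFIABLE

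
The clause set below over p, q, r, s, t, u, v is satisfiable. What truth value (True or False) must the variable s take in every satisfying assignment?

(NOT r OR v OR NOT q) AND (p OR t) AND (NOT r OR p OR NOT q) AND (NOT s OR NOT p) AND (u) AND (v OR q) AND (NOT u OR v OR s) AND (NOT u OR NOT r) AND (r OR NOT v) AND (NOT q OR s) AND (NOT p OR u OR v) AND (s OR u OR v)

True

Suppose s = false.
(u) alone gives u = true.
(v) alone gives v = true.
(NOT r) alone gives r = false.
Now (r) is unsatisfied and unit — conflict.
So every satisfying assignment has s = True.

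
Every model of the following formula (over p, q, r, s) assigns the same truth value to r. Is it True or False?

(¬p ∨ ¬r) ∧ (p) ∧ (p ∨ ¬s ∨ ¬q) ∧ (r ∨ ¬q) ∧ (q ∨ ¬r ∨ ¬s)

Suppose r = True.
From the singleton clause (¬p), p = False.
That conflicts with the unit clause (p).
So every satisfying assignment has r = False.

False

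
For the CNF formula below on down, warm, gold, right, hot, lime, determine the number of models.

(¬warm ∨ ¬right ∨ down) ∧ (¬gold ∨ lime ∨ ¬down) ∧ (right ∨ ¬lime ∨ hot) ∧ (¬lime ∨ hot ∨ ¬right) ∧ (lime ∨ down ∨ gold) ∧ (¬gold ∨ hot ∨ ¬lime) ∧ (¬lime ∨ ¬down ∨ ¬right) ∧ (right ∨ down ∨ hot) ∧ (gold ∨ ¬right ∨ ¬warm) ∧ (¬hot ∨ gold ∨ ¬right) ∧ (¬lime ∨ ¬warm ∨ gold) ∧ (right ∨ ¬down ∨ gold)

There are 2^6 = 64 truth assignments over (down, warm, gold, right, hot, lime).
Split on lime. With lime = True, the clauses containing lime are satisfied and ¬lime drops from the rest; 6 of the 2^5 = 32 assignments to the other variables satisfy what remains.
With lime = False, by the same count on the reduced clause set, 5 assignments work.
(One model: down=F, warm=F, gold=F, right=F, hot=T, lime=T.)
Total: 6 + 5 = 11.

11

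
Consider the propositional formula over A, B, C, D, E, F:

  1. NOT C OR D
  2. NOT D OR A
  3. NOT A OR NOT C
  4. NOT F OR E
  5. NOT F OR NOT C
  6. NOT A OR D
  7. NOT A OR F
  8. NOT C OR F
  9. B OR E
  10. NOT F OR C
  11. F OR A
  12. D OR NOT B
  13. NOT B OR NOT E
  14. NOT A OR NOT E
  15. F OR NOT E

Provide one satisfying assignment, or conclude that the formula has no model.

Suppose C = false.
The clause (NOT F) is unit, so F = false.
The clause (NOT A) is unit, so A = false.
That conflicts with the unit clause (A).
That branch fails; take C = true instead.
The clause (D) is unit, so D = true.
The clause (A) is unit, so A = true.
That conflicts with the unit clause (NOT A).
Either choice for C ends in contradiction.

UNSATISFIABLE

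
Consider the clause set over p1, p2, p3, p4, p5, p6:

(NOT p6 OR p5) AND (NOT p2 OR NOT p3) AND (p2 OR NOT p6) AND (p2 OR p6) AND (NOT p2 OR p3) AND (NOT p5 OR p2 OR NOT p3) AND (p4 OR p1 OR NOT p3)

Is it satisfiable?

Unsatisfiable

Case p6 = false:
From the singleton clause (p2), p2 = true.
From the singleton clause (NOT p3), p3 = false.
Now (p3) is unsatisfied and unit — conflict.
So p6 must be the other value — set p6 = true.
From the singleton clause (p5), p5 = true.
From the singleton clause (p2), p2 = true.
From the singleton clause (NOT p3), p3 = false.
Now (p3) is unsatisfied and unit — conflict.
Both values of p6 lead to a conflict.
No assignment satisfies every clause.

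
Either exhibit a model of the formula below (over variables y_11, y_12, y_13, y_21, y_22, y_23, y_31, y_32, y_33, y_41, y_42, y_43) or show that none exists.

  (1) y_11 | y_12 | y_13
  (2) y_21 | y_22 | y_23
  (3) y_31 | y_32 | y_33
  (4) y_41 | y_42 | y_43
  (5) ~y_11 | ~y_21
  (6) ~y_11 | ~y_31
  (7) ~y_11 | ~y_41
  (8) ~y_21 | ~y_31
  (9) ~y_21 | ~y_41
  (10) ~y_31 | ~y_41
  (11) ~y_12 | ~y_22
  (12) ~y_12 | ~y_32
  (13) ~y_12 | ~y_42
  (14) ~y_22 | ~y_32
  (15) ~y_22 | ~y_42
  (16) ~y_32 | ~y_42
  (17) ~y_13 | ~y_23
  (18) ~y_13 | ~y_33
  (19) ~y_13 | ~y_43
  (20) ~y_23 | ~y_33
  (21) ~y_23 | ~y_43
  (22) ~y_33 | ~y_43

UNSATISFIABLE

Try y_11 = 0.
Try y_12 = 1.
(~y_22) alone gives y_22 = 0.
(~y_32) alone gives y_32 = 0.
(~y_42) alone gives y_42 = 0.
Try y_21 = 1.
(~y_31) alone gives y_31 = 0.
(y_33) alone gives y_33 = 1.
(~y_41) alone gives y_41 = 0.
(y_43) alone gives y_43 = 1.
That conflicts with the unit clause (~y_43).
Backtrack on y_21: now try y_21 = 0.
(y_23) alone gives y_23 = 1.
(~y_13) alone gives y_13 = 0.
(~y_33) alone gives y_33 = 0.
(y_31) alone gives y_31 = 1.
(~y_41) alone gives y_41 = 0.
(y_43) alone gives y_43 = 1.
That conflicts with the unit clause (~y_43).
Both values of y_21 lead to a conflict.
Backtrack on y_12: now try y_12 = 0.
(y_13) alone gives y_13 = 1.
(~y_23) alone gives y_23 = 0.
(~y_33) alone gives y_33 = 0.
(~y_43) alone gives y_43 = 0.
Try y_21 = 1.
(~y_31) alone gives y_31 = 0.
(y_32) alone gives y_32 = 1.
(~y_41) alone gives y_41 = 0.
(y_42) alone gives y_42 = 1.
That conflicts with the unit clause (~y_42).
Backtrack on y_21: now try y_21 = 0.
(y_22) alone gives y_22 = 1.
(~y_32) alone gives y_32 = 0.
(y_31) alone gives y_31 = 1.
(~y_41) alone gives y_41 = 0.
(y_42) alone gives y_42 = 1.
That conflicts with the unit clause (~y_42).
Both values of y_21 lead to a conflict.
Both values of y_12 lead to a conflict.
Backtrack on y_11: now try y_11 = 1.
(~y_21) alone gives y_21 = 0.
(~y_31) alone gives y_31 = 0.
(~y_41) alone gives y_41 = 0.
Try y_22 = 1.
(~y_12) alone gives y_12 = 0.
(~y_32) alone gives y_32 = 0.
(y_33) alone gives y_33 = 1.
(~y_42) alone gives y_42 = 0.
(y_43) alone gives y_43 = 1.
That conflicts with the unit clause (~y_43).
Backtrack on y_22: now try y_22 = 0.
(y_23) alone gives y_23 = 1.
(~y_13) alone gives y_13 = 0.
(~y_33) alone gives y_33 = 0.
(y_32) alone gives y_32 = 1.
(~y_12) alone gives y_12 = 0.
(~y_42) alone gives y_42 = 0.
(y_43) alone gives y_43 = 1.
That conflicts with the unit clause (~y_43).
Both values of y_22 lead to a conflict.
Both values of y_11 lead to a conflict.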